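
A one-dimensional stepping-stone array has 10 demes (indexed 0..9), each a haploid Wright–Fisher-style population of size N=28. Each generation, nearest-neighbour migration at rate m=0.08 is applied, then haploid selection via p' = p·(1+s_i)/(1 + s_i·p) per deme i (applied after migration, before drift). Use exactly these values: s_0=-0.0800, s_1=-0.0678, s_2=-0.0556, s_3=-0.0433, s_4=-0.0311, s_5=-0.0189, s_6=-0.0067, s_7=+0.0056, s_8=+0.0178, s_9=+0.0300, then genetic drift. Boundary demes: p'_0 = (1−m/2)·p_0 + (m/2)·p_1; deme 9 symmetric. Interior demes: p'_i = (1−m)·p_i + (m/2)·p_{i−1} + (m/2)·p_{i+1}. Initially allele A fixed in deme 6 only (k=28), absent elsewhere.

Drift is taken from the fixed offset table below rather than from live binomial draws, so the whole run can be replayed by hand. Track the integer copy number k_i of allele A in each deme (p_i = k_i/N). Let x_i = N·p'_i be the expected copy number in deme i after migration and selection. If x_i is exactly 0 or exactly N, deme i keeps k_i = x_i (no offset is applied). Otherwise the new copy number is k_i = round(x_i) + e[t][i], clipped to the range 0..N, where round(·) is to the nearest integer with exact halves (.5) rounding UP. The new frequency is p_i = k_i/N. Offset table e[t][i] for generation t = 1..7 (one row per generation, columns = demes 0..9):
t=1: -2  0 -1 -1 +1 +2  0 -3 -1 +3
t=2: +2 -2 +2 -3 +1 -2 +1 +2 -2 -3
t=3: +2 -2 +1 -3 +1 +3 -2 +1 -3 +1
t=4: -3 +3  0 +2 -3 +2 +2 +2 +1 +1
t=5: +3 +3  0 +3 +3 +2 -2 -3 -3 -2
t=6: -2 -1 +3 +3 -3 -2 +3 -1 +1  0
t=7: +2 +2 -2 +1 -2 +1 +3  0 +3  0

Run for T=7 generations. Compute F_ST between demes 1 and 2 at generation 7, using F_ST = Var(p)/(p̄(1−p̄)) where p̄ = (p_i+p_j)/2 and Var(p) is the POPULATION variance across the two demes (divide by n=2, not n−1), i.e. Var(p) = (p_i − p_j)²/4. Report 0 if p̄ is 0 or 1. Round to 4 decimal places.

0.0063

t=0: k=[0 0 0 0 0 0 28 0 0 0]
t=1: x=[0.0000 0.0000 0.0000 0.0000 0.0000 1.0997 25.7461 1.1260 0.0000 0.0000] k=[0 0 0 0 0 3 26 0 0 0]
t=2: x=[0.0000 0.0000 0.0000 0.0000 0.1163 3.7378 24.0171 1.0456 0.0000 0.0000] k=[0 0 0 0 1 2 25 3 0 0]
t=3: x=[0.0000 0.0000 0.0000 0.0383 0.9700 2.8311 23.1732 3.7782 0.1221 0.0000] k=[0 0 0 0 2 6 21 5 0 0]
t=4: x=[0.0000 0.0000 0.0000 0.0765 2.0200 6.3459 19.7209 5.4645 0.2035 0.0000] k=[0 0 0 2 0 8 22 7 1 0]
t=5: x=[0.0000 0.0000 0.0756 1.7654 0.3877 8.1295 20.8041 7.3903 1.2204 0.0412] k=[0 0 0 5 3 10 19 4 0 0]
t=6: x=[0.0000 0.0000 0.1890 4.5488 3.2677 9.9572 17.9968 4.4609 0.1628 0.0000] k=[0 0 3 8 0 8 21 3 1 0]
t=7: x=[0.0000 0.1119 2.9267 7.2399 0.6205 8.0898 19.7209 3.6577 1.0578 0.0412] k=[0 2 1 8 0 9 23 4 4 0]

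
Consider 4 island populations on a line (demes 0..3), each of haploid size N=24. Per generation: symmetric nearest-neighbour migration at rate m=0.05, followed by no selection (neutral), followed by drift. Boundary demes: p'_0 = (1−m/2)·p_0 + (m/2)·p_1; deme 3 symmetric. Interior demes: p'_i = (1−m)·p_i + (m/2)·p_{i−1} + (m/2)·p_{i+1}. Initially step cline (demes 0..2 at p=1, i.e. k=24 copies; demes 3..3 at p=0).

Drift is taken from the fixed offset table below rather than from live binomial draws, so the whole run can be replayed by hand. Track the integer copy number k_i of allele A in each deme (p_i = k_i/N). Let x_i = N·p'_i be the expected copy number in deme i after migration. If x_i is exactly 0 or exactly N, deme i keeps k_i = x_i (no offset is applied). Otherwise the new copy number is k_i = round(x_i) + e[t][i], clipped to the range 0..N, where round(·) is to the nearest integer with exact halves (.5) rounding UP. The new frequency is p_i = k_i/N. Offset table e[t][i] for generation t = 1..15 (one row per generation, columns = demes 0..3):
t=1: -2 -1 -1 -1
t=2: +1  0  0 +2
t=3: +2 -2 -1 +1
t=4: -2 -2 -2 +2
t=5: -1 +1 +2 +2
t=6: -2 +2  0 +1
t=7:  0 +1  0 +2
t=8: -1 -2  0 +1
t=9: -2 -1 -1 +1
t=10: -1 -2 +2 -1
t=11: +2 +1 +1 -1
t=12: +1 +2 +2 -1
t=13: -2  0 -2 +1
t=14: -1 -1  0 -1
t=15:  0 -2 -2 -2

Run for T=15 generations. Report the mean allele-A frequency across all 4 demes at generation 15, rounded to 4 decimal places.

0.6458

t=0: k=[24 24 24 0]
t=1: x=[24.0000 24.0000 23.4000 0.6000] k=[24 24 22 0]
t=2: x=[24.0000 23.9500 21.5000 0.5500] k=[24 24 22 3]
t=3: x=[24.0000 23.9500 21.5750 3.4750] k=[24 22 21 4]
t=4: x=[23.9500 22.0250 20.6000 4.4250] k=[22 20 19 6]
t=5: x=[21.9500 20.0250 18.7000 6.3250] k=[21 21 21 8]
t=6: x=[21.0000 21.0000 20.6750 8.3250] k=[19 23 21 9]
t=7: x=[19.1000 22.8500 20.7500 9.3000] k=[19 24 21 11]
t=8: x=[19.1250 23.8000 20.8250 11.2500] k=[18 22 21 12]
t=9: x=[18.1000 21.8750 20.8000 12.2250] k=[16 21 20 13]
t=10: x=[16.1250 20.8500 19.8500 13.1750] k=[15 19 22 12]
t=11: x=[15.1000 18.9750 21.6750 12.2500] k=[17 20 23 11]
t=12: x=[17.0750 20.0000 22.6250 11.3000] k=[18 22 24 10]
t=13: x=[18.1000 21.9500 23.6000 10.3500] k=[16 22 22 11]
t=14: x=[16.1500 21.8500 21.7250 11.2750] k=[15 21 22 10]
t=15: x=[15.1500 20.8750 21.6750 10.3000] k=[15 19 20 8]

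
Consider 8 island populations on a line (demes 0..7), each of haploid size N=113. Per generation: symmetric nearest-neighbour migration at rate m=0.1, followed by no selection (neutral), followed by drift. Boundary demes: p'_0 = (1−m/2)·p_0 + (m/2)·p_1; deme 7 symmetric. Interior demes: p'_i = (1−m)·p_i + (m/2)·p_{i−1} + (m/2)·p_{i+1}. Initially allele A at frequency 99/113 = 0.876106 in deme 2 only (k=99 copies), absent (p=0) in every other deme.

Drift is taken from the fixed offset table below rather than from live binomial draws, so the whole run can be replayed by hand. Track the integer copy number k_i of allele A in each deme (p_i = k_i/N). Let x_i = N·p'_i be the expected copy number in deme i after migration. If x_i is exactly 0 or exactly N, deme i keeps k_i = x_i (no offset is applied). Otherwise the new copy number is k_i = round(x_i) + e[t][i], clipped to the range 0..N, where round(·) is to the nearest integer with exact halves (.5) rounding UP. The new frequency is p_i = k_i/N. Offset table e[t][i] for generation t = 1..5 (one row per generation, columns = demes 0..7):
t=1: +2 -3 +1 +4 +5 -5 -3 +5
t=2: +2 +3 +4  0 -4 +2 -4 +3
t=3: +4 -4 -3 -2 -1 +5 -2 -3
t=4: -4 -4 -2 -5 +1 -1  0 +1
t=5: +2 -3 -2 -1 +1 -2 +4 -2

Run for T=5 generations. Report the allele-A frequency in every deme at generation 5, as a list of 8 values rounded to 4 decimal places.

t=0: k=[0 0 99 0 0 0 0 0]
t=1: x=[0.0000 4.9500 89.1000 4.9500 0.0000 0.0000 0.0000 0.0000] k=[0 2 90 9 0 0 0 0]
t=2: x=[0.1000 6.3000 81.5500 12.6000 0.4500 0.0000 0.0000 0.0000] k=[2 9 86 13 0 0 0 0]
t=3: x=[2.3500 12.5000 78.5000 16.0000 0.6500 0.0000 0.0000 0.0000] k=[6 9 76 14 0 0 0 0]
t=4: x=[6.1500 12.2000 69.5500 16.4000 0.7000 0.0000 0.0000 0.0000] k=[2 8 68 11 2 0 0 0]
t=5: x=[2.3000 10.7000 62.1500 13.4000 2.3500 0.1000 0.0000 0.0000] k=[4 8 60 12 3 0 0 0]

[0.0354, 0.0708, 0.5310, 0.1062, 0.0265, 0.0000, 0.0000, 0.0000]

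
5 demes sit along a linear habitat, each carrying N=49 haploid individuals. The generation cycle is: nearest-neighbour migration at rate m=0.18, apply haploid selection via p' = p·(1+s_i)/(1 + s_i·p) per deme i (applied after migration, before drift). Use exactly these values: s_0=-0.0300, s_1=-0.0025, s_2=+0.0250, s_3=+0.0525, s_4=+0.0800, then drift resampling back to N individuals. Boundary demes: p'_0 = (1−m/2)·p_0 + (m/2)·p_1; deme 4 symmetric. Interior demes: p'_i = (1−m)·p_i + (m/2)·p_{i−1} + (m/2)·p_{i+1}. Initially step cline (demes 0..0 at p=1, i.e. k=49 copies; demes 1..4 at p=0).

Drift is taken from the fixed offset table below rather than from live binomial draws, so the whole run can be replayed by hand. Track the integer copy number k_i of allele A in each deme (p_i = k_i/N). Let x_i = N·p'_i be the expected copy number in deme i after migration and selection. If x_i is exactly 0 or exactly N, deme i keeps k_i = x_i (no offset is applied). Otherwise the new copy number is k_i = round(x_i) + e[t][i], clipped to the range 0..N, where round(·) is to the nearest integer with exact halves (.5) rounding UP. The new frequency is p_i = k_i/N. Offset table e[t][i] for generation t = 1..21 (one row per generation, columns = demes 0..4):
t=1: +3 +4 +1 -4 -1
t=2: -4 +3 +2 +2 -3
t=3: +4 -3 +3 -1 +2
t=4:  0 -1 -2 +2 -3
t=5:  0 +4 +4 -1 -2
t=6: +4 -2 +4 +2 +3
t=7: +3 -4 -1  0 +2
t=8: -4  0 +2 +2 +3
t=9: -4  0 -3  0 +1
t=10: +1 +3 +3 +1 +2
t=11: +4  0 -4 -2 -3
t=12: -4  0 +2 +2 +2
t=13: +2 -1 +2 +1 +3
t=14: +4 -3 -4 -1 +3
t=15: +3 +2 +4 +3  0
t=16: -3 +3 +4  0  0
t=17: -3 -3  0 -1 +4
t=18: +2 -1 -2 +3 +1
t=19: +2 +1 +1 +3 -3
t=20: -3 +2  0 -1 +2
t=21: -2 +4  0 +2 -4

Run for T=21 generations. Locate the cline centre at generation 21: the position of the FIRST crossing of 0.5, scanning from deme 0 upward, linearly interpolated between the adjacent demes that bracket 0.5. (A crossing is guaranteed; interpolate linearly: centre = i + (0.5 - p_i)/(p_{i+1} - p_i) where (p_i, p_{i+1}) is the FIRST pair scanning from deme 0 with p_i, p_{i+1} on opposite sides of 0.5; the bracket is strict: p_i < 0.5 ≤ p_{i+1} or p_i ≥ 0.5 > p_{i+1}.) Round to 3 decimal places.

t=0: k=[49 0 0 0 0]
t=1: x=[44.4662 4.4000 0.0000 0.0000 0.0000] k=[47 8 0 0 0]
t=2: x=[43.3393 10.7690 0.7377 0.0000 0.0000] k=[39 14 3 0 0]
t=3: x=[36.4680 15.2337 3.8058 0.2841 0.0000] k=[40 12 7 0 0]
t=4: x=[37.2094 14.0449 6.9663 0.6626 0.0000] k=[37 13 5 3 0]
t=5: x=[34.5314 14.4145 5.6625 3.0533 0.2915] k=[35 18 10 2 0]
t=6: x=[33.1451 18.7810 10.1980 2.6661 0.1943] k=[37 17 14 5 3]
t=7: x=[34.8960 18.5012 13.7024 5.8900 3.4167] k=[38 15 13 6 5]
t=8: x=[35.6360 16.8623 12.7819 6.8355 5.4519] k=[32 17 15 9 8]
t=9: x=[30.2991 18.1414 14.8947 9.8464 8.6233] k=[26 18 12 10 10]
t=10: x=[24.9071 18.1514 12.5896 10.5988 10.6265] k=[26 21 16 12 13]
t=11: x=[25.1773 20.9700 16.3580 12.9311 13.6550] k=[29 21 12 11 11]
t=12: x=[27.9149 20.8800 12.9539 11.5352 11.6704] k=[24 21 15 14 14]
t=13: x=[23.3575 20.7001 15.7124 14.6092 14.7821] k=[25 20 18 16 18]
t=14: x=[24.1769 20.2403 18.2821 16.9223 18.7015] k=[28 17 14 16 22]
t=15: x=[26.6402 17.6917 14.7029 16.9223 22.3922] k=[30 20 19 20 22]
t=16: x=[28.7390 20.7800 19.4690 20.6992 22.7550] k=[26 24 23 21 23]
t=17: x=[25.4477 24.0593 23.2114 21.9784 23.7604] k=[22 21 23 21 28]
t=18: x=[21.5417 21.2399 22.9410 22.4309 28.2952] k=[24 20 21 25 29]
t=19: x=[23.2676 20.4202 21.5677 25.6261 29.5495] k=[25 21 23 29 27]
t=20: x=[24.2669 21.5098 23.6620 28.8894 28.1071] k=[21 24 24 28 30]
t=21: x=[20.9041 23.6994 24.6625 28.4330 30.7104] k=[19 28 25 30 27]

0.611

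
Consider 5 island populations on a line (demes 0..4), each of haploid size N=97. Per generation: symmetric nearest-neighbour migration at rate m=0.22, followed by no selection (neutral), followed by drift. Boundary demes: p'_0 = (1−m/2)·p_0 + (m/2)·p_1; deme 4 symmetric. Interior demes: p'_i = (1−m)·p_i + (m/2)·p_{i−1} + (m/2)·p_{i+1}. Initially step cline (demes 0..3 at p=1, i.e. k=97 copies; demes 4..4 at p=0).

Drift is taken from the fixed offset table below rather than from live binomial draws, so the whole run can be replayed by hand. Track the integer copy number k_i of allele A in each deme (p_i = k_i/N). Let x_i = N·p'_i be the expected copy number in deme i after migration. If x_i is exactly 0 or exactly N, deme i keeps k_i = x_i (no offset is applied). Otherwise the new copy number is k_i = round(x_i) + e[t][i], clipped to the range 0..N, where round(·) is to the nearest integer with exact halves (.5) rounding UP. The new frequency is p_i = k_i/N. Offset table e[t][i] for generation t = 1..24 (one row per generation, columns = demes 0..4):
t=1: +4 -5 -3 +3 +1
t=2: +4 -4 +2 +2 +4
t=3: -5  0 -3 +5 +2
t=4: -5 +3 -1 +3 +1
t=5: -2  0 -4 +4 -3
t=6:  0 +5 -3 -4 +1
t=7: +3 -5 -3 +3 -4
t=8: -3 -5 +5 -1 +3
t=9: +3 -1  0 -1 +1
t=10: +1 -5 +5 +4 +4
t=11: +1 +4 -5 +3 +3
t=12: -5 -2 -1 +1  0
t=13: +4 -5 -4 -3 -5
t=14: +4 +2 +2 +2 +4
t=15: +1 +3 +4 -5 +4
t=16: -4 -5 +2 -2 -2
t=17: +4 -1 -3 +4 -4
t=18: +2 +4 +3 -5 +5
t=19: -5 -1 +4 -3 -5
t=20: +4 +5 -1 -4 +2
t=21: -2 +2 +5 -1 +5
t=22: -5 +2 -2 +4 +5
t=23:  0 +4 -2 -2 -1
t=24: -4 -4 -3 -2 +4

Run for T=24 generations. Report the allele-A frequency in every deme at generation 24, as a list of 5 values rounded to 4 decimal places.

t=0: k=[97 97 97 97 0]
t=1: x=[97.0000 97.0000 97.0000 86.3300 10.6700] k=[97 97 97 89 12]
t=2: x=[97.0000 97.0000 96.1200 81.4100 20.4700] k=[97 97 97 83 24]
t=3: x=[97.0000 97.0000 95.4600 78.0500 30.4900] k=[97 97 92 83 32]
t=4: x=[97.0000 96.4500 91.5600 78.3800 37.6100] k=[97 97 91 81 39]
t=5: x=[97.0000 96.3400 90.5600 77.4800 43.6200] k=[97 96 87 81 41]
t=6: x=[96.8900 95.1200 87.3300 77.2600 45.4000] k=[97 97 84 73 46]
t=7: x=[97.0000 95.5700 84.2200 71.2400 48.9700] k=[97 91 81 74 45]
t=8: x=[96.3400 90.5600 81.3300 71.5800 48.1900] k=[93 86 86 71 51]
t=9: x=[92.2300 86.7700 84.3500 70.4500 53.2000] k=[95 86 84 69 54]
t=10: x=[94.0100 86.7700 82.5700 69.0000 55.6500] k=[95 82 88 73 60]
t=11: x=[93.5700 84.0900 85.6900 73.2200 61.4300] k=[95 88 81 76 64]
t=12: x=[94.2300 88.0000 81.2200 75.2300 65.3200] k=[89 86 80 76 65]
t=13: x=[88.6700 85.6700 80.2200 75.2300 66.2100] k=[93 81 76 72 61]
t=14: x=[91.6800 81.7700 76.1100 71.2300 62.2100] k=[96 84 78 73 66]
t=15: x=[94.6800 84.6600 78.1100 72.7800 66.7700] k=[96 88 82 68 71]
t=16: x=[95.1200 88.2200 81.1200 69.8700 70.6700] k=[91 83 83 68 69]
t=17: x=[90.1200 83.8800 81.3500 69.7600 68.8900] k=[94 83 78 74 65]
t=18: x=[92.7900 83.6600 78.1100 73.4500 65.9900] k=[95 88 81 68 71]
t=19: x=[94.2300 88.0000 80.3400 69.7600 70.6700] k=[89 87 84 67 66]
t=20: x=[88.7800 86.8900 82.4600 68.7600 66.1100] k=[93 92 81 65 68]
t=21: x=[92.8900 90.9000 80.4500 67.0900 67.6700] k=[91 93 85 66 73]
t=22: x=[91.2200 91.9000 83.7900 68.8600 72.2300] k=[86 94 82 73 77]
t=23: x=[86.8800 91.8000 82.3300 74.4300 76.5600] k=[87 96 80 72 76]
t=24: x=[87.9900 93.2500 80.8800 73.3200 75.5600] k=[84 89 78 71 80]

[0.8660, 0.9175, 0.8041, 0.7320, 0.8247]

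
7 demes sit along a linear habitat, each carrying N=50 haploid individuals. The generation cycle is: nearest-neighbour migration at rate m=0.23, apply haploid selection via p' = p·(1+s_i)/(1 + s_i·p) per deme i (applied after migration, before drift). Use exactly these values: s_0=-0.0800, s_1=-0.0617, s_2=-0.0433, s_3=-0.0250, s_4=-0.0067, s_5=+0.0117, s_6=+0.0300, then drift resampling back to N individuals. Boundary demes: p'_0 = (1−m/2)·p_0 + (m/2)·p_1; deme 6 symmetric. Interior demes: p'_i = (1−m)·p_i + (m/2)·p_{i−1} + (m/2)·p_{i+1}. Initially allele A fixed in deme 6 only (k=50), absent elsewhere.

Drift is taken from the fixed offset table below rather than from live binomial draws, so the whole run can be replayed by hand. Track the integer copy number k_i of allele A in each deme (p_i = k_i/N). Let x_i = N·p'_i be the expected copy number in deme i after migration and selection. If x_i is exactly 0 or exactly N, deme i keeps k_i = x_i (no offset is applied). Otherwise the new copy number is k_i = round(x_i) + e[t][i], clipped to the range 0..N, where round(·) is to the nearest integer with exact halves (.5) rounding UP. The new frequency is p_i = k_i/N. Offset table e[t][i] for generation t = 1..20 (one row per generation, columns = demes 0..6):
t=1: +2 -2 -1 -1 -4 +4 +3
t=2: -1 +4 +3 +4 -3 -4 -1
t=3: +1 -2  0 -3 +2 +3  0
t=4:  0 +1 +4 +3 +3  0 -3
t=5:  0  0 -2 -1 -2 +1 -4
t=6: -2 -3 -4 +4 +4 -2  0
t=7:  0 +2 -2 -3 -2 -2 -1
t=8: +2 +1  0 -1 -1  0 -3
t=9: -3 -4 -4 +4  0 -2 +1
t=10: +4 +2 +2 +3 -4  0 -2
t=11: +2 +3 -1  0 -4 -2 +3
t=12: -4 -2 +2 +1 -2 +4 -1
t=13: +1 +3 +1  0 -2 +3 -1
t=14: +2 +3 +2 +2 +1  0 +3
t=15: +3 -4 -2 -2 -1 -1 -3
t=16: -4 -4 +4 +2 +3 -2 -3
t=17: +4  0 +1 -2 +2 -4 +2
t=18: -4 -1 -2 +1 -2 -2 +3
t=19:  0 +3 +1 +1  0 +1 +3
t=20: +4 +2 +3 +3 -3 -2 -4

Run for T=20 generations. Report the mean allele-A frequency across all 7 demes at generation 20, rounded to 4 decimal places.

t=0: k=[0 0 0 0 0 0 50]
t=1: x=[0.0000 0.0000 0.0000 0.0000 0.0000 5.8095 44.3987] k=[0 0 0 0 0 10 47]
t=2: x=[0.0000 0.0000 0.0000 0.0000 1.1425 13.2178 42.9264] k=[0 0 0 0 0 9 42]
t=3: x=[0.0000 0.0000 0.0000 0.0000 1.0282 11.8649 38.4693] k=[0 0 0 0 3 15 38]
t=4: x=[0.0000 0.0000 0.0000 0.3364 4.0101 16.3929 35.6592] k=[0 0 0 3 7 16 33]
t=5: x=[0.0000 0.0000 0.3302 3.0419 7.5319 17.0505 31.3916] k=[0 0 0 2 6 18 27]
t=6: x=[0.0000 0.0000 0.2201 2.1767 6.8800 17.7881 26.3337] k=[0 0 0 6 11 16 26]
t=7: x=[0.0000 0.0000 0.6605 5.7548 10.9424 16.7041 25.2195] k=[0 0 0 3 9 15 24]
t=8: x=[0.0000 0.0000 0.3302 3.2668 8.9505 15.4690 23.3325] k=[0 0 0 2 8 15 20]
t=9: x=[0.0000 0.0000 0.2201 2.4015 8.0694 14.8913 19.7772] k=[0 0 0 6 8 13 21]
t=10: x=[0.0000 0.0000 0.6605 5.4165 8.2984 13.4591 20.4362] k=[0 0 3 8 4 13 18]
t=11: x=[0.0000 0.3239 3.0988 6.8146 5.4622 12.6496 17.7620] k=[0 3 2 7 1 11 21]
t=12: x=[0.3176 2.3908 2.5795 5.6077 2.8220 11.1001 20.2049] k=[0 0 5 7 1 15 19]
t=13: x=[0.0000 0.5399 4.4715 5.9461 3.2793 13.9668 18.8861] k=[0 4 5 6 1 17 18]
t=14: x=[0.4235 3.4450 4.8043 5.1910 3.3937 15.3987 18.2260] k=[2 6 7 7 4 15 21]
t=15: x=[2.2721 5.3434 6.6264 6.5103 5.5766 14.5447 20.6674] k=[5 1 5 5 5 14 18]
t=16: x=[4.2074 1.8058 4.3606 4.8872 5.9994 13.5395 17.8781] k=[0 0 8 7 9 12 15]
t=17: x=[0.0000 0.8642 6.7039 7.1878 9.0650 12.1064 14.9631] k=[0 1 8 5 11 8 17]
t=18: x=[0.1058 1.5890 6.5925 5.9019 9.9115 9.4690 16.2879] k=[0 1 5 7 8 7 19]
t=19: x=[0.1058 1.2641 4.5824 6.7361 7.7260 8.5773 17.9587] k=[0 4 6 8 8 10 21]
t=20: x=[0.4235 3.5539 5.7702 7.6053 8.1839 11.1354 20.0892] k=[4 6 9 11 5 9 16]

0.1714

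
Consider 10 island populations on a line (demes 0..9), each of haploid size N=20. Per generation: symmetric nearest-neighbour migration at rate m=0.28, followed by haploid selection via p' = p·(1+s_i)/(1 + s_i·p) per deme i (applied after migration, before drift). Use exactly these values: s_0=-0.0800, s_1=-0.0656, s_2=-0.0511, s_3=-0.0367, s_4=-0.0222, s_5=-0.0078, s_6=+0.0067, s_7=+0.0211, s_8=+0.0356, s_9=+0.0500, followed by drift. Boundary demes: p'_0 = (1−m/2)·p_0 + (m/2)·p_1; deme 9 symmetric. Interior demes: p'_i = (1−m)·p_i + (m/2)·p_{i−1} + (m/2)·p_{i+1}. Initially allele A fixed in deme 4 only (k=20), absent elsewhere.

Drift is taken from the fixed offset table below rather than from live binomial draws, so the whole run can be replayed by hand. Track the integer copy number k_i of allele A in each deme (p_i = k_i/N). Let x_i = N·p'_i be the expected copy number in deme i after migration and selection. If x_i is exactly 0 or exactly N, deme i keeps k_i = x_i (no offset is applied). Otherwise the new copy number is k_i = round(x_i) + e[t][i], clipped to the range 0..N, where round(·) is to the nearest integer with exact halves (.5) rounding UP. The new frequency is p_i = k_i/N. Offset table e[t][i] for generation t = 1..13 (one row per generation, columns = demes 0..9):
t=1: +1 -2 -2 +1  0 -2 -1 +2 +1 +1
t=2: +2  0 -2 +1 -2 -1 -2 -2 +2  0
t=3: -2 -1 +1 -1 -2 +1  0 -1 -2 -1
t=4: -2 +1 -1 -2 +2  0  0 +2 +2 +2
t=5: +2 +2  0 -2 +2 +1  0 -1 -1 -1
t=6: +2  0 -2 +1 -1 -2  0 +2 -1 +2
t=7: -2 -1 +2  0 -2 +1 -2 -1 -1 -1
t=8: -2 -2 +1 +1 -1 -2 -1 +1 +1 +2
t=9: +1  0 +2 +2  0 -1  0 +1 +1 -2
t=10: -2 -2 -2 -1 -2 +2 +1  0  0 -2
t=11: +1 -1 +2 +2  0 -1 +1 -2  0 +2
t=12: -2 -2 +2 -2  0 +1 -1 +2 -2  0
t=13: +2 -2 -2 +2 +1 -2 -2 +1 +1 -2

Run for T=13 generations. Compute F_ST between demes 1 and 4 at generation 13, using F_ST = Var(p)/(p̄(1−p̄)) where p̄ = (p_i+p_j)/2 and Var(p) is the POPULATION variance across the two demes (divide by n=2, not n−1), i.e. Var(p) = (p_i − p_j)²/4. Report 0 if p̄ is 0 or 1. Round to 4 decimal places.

t=0: k=[0 0 0 0 20 0 0 0 0 0]
t=1: x=[0.0000 0.0000 0.0000 2.7112 14.3090 2.7812 0.0000 0.0000 0.0000 0.0000] k=[0 0 0 4 14 1 0 0 0 0]
t=2: x=[0.0000 0.0000 0.5321 4.7042 10.6683 2.6619 0.1409 0.0000 0.0000 0.0000] k=[0 0 0 6 9 2 0 0 0 0]
t=3: x=[0.0000 0.0000 0.7988 5.4308 7.4945 2.6818 0.2818 0.0000 0.0000 0.0000] k=[0 0 2 4 5 4 0 0 0 0]
t=4: x=[0.0000 0.2619 1.9075 3.7449 4.6395 3.5570 0.5636 0.0000 0.0000 0.0000] k=[0 1 1 2 7 4 1 0 0 0]
t=5: x=[0.1289 0.8059 1.0849 2.4777 5.7872 3.9750 1.2880 0.1429 0.0000 0.0000] k=[2 3 1 0 8 5 1 0 0 0]
t=6: x=[1.9858 2.4313 1.0849 1.2166 6.3622 4.8312 1.4288 0.1429 0.0000 0.0000] k=[4 2 0 2 5 3 1 2 0 0]
t=7: x=[3.4741 1.8811 0.5321 2.0696 4.2247 2.9801 1.4288 1.6107 0.2898 0.0000] k=[1 1 3 2 2 4 0 1 0 0]
t=8: x=[0.9237 1.2011 2.4644 2.0696 2.2350 3.1392 0.7045 0.7346 0.1449 0.0000] k=[0 0 3 3 1 1 0 2 1 0]
t=9: x=[0.0000 0.3930 2.4644 2.6333 1.2534 0.8536 0.4228 1.6107 1.0338 0.1469] k=[0 0 4 5 1 0 0 3 2 0]
t=10: x=[0.0000 0.5242 3.4284 4.1751 1.3907 0.1389 0.4228 2.4851 1.9199 0.2938] k=[0 0 1 3 0 2 1 2 2 0]
t=11: x=[0.0000 0.1309 1.0849 2.2250 0.6850 1.5686 1.2880 1.8955 1.7758 0.2938] k=[0 0 3 4 1 1 2 0 2 2]
t=12: x=[0.0000 0.3930 2.5991 3.3348 1.3907 1.1316 1.5897 0.5715 1.7758 2.0896] k=[0 0 5 1 1 2 1 3 0 2]
t=13: x=[0.0000 0.6556 3.5831 1.5071 1.1161 1.7077 1.4288 2.3428 0.7240 1.7983] k=[0 0 2 4 2 0 0 3 2 0]

0.0526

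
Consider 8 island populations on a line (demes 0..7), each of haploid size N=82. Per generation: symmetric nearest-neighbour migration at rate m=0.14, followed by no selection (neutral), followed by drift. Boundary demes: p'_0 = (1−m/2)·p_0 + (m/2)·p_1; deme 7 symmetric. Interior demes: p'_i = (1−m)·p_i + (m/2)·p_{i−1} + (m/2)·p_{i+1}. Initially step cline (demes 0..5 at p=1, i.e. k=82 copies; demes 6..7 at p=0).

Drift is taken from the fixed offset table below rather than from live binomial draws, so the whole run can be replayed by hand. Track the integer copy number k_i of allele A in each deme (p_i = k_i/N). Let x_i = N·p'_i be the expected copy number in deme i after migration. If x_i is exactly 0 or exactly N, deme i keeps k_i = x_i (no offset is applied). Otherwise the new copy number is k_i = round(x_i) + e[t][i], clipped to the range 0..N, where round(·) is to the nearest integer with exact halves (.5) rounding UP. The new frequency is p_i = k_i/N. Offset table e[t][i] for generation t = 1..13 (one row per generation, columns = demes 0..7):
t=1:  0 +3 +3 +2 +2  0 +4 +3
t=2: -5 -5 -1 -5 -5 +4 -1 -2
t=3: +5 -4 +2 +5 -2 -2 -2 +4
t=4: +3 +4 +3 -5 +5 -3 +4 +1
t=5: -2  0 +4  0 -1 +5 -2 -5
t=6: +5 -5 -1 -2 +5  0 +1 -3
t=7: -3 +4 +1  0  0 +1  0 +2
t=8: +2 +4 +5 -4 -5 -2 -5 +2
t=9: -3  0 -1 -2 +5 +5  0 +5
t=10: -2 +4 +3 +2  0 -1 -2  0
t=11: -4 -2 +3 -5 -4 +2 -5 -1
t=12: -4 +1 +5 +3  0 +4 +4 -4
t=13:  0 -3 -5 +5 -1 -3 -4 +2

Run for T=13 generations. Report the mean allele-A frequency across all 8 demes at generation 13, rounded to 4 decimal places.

0.7424

t=0: k=[82 82 82 82 82 82 0 0]
t=1: x=[82.0000 82.0000 82.0000 82.0000 82.0000 76.2600 5.7400 0.0000] k=[82 82 82 82 82 76 10 0]
t=2: x=[82.0000 82.0000 82.0000 82.0000 81.5800 71.8000 13.9200 0.7000] k=[82 82 82 82 77 76 13 0]
t=3: x=[82.0000 82.0000 82.0000 81.6500 77.2800 71.6600 16.5000 0.9100] k=[82 82 82 82 75 70 15 5]
t=4: x=[82.0000 82.0000 82.0000 81.5100 75.1400 66.5000 18.1500 5.7000] k=[82 82 82 77 80 64 22 7]
t=5: x=[82.0000 82.0000 81.6500 77.5600 78.6700 62.1800 23.8900 8.0500] k=[82 82 82 78 78 67 22 3]
t=6: x=[82.0000 82.0000 81.7200 78.2800 77.2300 64.6200 23.8200 4.3300] k=[82 82 81 76 82 65 25 1]
t=7: x=[82.0000 81.9300 80.7200 76.7700 80.3900 63.3900 26.1200 2.6800] k=[82 82 82 77 80 64 26 5]
t=8: x=[82.0000 82.0000 81.6500 77.5600 78.6700 62.4600 27.1900 6.4700] k=[82 82 82 74 74 60 22 8]
t=9: x=[82.0000 82.0000 81.4400 74.5600 73.0200 58.3200 23.6800 8.9800] k=[82 82 80 73 78 63 24 14]
t=10: x=[82.0000 81.8600 79.6500 73.8400 76.6000 61.3200 26.0300 14.7000] k=[82 82 82 76 77 60 24 15]
t=11: x=[82.0000 82.0000 81.5800 76.4900 75.7400 58.6700 25.8900 15.6300] k=[82 82 82 71 72 61 21 15]
t=12: x=[82.0000 82.0000 81.2300 71.8400 71.1600 58.9700 23.3800 15.4200] k=[82 82 82 75 71 63 27 11]
t=13: x=[82.0000 82.0000 81.5100 75.2100 70.7200 61.0400 28.4000 12.1200] k=[82 82 77 80 70 58 24 14]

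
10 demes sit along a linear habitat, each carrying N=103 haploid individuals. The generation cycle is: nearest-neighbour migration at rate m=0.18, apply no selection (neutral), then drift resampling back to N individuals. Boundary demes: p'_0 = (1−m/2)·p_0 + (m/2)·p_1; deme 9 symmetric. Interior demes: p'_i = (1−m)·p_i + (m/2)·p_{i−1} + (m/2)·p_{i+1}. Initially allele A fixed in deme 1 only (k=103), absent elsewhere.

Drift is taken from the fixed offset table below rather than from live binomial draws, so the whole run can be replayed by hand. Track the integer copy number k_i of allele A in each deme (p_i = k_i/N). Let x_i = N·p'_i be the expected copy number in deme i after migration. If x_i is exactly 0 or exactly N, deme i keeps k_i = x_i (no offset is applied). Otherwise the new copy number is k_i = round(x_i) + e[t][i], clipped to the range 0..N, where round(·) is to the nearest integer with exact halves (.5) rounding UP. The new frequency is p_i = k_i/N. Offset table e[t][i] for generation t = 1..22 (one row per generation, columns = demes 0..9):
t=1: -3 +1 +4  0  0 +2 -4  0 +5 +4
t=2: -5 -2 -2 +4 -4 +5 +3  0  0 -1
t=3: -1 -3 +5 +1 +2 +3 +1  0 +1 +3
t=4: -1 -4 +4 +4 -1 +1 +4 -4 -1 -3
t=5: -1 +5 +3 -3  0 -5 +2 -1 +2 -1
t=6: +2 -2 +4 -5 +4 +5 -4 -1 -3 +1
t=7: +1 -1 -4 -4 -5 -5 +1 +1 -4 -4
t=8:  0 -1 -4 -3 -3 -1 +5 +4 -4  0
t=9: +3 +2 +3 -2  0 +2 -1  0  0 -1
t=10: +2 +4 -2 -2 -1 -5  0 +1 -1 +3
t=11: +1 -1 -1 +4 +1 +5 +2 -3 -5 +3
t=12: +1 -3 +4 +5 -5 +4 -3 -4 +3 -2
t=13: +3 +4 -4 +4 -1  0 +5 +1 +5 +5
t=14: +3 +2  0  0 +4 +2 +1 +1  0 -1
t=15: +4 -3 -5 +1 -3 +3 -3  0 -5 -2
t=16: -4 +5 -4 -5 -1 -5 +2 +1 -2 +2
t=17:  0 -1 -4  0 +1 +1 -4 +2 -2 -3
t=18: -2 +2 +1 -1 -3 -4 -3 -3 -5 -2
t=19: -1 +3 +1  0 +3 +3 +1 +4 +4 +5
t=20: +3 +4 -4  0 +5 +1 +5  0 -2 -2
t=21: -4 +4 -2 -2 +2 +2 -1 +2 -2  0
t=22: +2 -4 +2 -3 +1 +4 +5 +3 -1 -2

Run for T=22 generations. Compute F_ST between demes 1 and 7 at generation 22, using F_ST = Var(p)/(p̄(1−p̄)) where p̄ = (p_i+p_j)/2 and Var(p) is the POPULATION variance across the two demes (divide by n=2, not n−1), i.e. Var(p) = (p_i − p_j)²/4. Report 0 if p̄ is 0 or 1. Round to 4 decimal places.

t=0: k=[0 103 0 0 0 0 0 0 0 0]
t=1: x=[9.2700 84.4600 9.2700 0.0000 0.0000 0.0000 0.0000 0.0000 0.0000 0.0000] k=[6 85 13 0 0 0 0 0 0 0]
t=2: x=[13.1100 71.4100 18.3100 1.1700 0.0000 0.0000 0.0000 0.0000 0.0000 0.0000] k=[8 69 16 5 0 0 0 0 0 0]
t=3: x=[13.4900 58.7400 19.7800 5.5400 0.4500 0.0000 0.0000 0.0000 0.0000 0.0000] k=[12 56 25 7 2 0 0 0 0 0]
t=4: x=[15.9600 49.2500 26.1700 8.1700 2.2700 0.1800 0.0000 0.0000 0.0000 0.0000] k=[15 45 30 12 1 1 0 0 0 0]
t=5: x=[17.7000 40.9500 29.7300 12.6300 1.9900 0.9100 0.0900 0.0000 0.0000 0.0000] k=[17 46 33 10 2 0 2 0 0 0]
t=6: x=[19.6100 42.2200 32.1000 11.3500 2.5400 0.3600 1.6400 0.1800 0.0000 0.0000] k=[22 40 36 6 7 5 0 0 0 0]
t=7: x=[23.6200 38.0200 33.6600 8.7900 6.7300 4.7300 0.4500 0.0000 0.0000 0.0000] k=[25 37 30 5 2 0 1 0 0 0]
t=8: x=[26.0800 35.2900 28.3800 6.9800 2.0900 0.2700 0.8200 0.0900 0.0000 0.0000] k=[26 34 24 4 0 0 6 4 0 0]
t=9: x=[26.7200 32.3800 23.1000 5.4400 0.3600 0.5400 5.2800 3.8200 0.3600 0.0000] k=[30 34 26 3 0 3 4 4 0 0]
t=10: x=[30.3600 32.9200 24.6500 4.8000 0.5400 2.8200 3.9100 3.6400 0.3600 0.0000] k=[32 37 23 3 0 0 4 5 0 0]
t=11: x=[32.4500 35.2900 22.4600 4.5300 0.2700 0.3600 3.7300 4.4600 0.4500 0.0000] k=[33 34 21 9 1 5 6 1 0 0]
t=12: x=[33.0900 32.7400 21.0900 9.3600 2.0800 4.7300 5.4600 1.3600 0.0900 0.0000] k=[34 30 25 14 0 9 2 0 3 0]
t=13: x=[33.6400 29.9100 24.4600 13.7300 2.0700 7.5600 2.4500 0.4500 2.4600 0.2700] k=[37 34 20 18 1 8 7 1 7 5]
t=14: x=[36.7300 33.0100 21.0800 16.6500 3.1600 7.2800 6.5500 2.0800 6.2800 5.1800] k=[40 35 21 17 7 9 8 3 6 4]
t=15: x=[39.5500 34.1900 21.9000 16.4600 8.0800 8.7300 7.6400 3.7200 5.5500 4.1800] k=[44 31 17 17 5 12 5 4 1 2]
t=16: x=[42.8300 30.9100 18.2600 15.9200 6.7100 10.7400 5.5400 3.8200 1.3600 1.9100] k=[39 36 14 11 6 6 8 5 0 4]
t=17: x=[38.7300 34.2900 15.7100 10.8200 6.4500 6.1800 7.5500 4.8200 0.8100 3.6400] k=[39 33 12 11 7 7 4 7 0 1]
t=18: x=[38.4600 31.6500 13.8000 10.7300 7.3600 6.7300 4.5400 6.1000 0.7200 0.9100] k=[36 34 15 10 4 3 2 3 0 0]
t=19: x=[35.8200 32.4700 16.2600 9.9100 4.4500 3.0000 2.1800 2.6400 0.2700 0.0000] k=[35 35 17 10 7 6 3 7 4 0]
t=20: x=[35.0000 33.3800 17.9900 10.3600 7.1800 5.8200 3.6300 6.3700 3.9100 0.3600] k=[38 37 14 10 12 7 9 6 2 0]
t=21: x=[37.9100 35.0200 15.7100 10.5400 11.3700 7.6300 8.5500 5.9100 2.1800 0.1800] k=[34 39 14 9 13 10 8 8 0 0]
t=22: x=[34.4500 36.3000 15.8000 9.8100 12.3700 10.0900 8.1800 7.2800 0.7200 0.0000] k=[36 32 18 7 13 14 13 10 0 0]

0.0703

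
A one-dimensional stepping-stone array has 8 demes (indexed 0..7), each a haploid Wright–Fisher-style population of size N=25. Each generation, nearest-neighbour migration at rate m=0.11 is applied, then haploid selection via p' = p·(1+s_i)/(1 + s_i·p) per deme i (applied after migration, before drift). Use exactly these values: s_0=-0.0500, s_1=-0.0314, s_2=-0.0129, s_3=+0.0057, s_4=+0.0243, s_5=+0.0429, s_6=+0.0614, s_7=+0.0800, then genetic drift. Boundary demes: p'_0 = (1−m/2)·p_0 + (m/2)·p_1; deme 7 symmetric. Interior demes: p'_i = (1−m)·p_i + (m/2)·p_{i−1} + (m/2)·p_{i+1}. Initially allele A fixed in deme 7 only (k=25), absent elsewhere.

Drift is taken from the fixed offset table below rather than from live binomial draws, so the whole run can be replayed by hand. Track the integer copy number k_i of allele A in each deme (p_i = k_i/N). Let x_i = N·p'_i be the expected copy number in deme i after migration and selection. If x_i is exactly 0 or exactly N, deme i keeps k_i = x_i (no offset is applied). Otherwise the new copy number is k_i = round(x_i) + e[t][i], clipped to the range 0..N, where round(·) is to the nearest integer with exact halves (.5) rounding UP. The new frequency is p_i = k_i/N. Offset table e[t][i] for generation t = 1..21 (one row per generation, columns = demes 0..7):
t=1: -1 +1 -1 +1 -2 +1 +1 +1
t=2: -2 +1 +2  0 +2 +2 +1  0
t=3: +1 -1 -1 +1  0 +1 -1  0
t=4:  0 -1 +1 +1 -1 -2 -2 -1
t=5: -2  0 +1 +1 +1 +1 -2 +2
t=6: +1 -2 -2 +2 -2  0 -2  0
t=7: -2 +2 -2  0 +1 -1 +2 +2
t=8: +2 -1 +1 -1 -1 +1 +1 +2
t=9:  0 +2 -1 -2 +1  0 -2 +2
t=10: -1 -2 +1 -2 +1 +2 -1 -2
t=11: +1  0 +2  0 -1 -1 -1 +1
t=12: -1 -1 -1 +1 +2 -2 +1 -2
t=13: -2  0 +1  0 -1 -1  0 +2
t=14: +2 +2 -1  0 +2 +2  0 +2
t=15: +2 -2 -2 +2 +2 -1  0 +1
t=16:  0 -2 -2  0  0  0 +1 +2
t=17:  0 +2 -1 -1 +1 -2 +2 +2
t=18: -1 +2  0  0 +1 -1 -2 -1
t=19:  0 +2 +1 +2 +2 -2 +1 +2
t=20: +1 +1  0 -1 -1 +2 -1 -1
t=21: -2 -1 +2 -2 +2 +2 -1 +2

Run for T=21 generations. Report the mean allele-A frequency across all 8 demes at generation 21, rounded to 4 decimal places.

t=0: k=[0 0 0 0 0 0 0 25]
t=1: x=[0.0000 0.0000 0.0000 0.0000 0.0000 0.0000 1.4545 23.7216] k=[0 0 0 0 0 0 2 25]
t=2: x=[0.0000 0.0000 0.0000 0.0000 0.0000 0.1147 3.3230 23.8243] k=[0 0 0 0 0 2 4 24]
t=3: x=[0.0000 0.0000 0.0000 0.0000 0.1127 2.0787 5.2323 23.0434] k=[0 0 0 0 0 3 4 23]
t=4: x=[0.0000 0.0000 0.0000 0.0000 0.1690 2.9991 5.2323 22.1549] k=[0 0 0 0 0 1 3 21]
t=5: x=[0.0000 0.0000 0.0000 0.0000 0.0563 1.0983 4.0794 20.3103] k=[0 0 0 0 1 2 2 22]
t=6: x=[0.0000 0.0000 0.0000 0.0553 1.0233 2.0217 3.2655 21.1570] k=[0 0 0 2 0 2 1 21]
t=7: x=[0.0000 0.0000 0.1086 1.7894 0.2253 1.9077 2.2753 20.2053] k=[0 0 0 2 1 1 4 22]
t=8: x=[0.0000 0.0000 0.1086 1.8447 1.0795 1.2126 5.0613 21.2614] k=[0 0 1 1 0 2 6 23]
t=9: x=[0.0000 0.0533 0.9333 0.9502 0.1690 2.1926 7.0117 22.2586] k=[0 2 0 0 1 2 5 24]
t=10: x=[0.1045 1.7280 0.1086 0.0553 1.0233 2.1926 6.1522 23.0949] k=[0 0 1 0 2 4 5 21]
t=11: x=[0.0000 0.0533 0.8789 0.1659 2.0446 4.0866 6.0955 20.4152] k=[0 0 3 0 1 3 5 21]
t=12: x=[0.0000 0.1599 2.6392 0.2212 1.0795 3.1127 6.0387 20.4152] k=[0 0 2 1 3 1 7 18]
t=13: x=[0.0000 0.1066 1.8130 1.1713 2.8399 1.4981 7.5861 17.7960] k=[0 0 3 1 2 0 8 20]
t=14: x=[0.0000 0.1599 2.6936 1.1713 1.8762 0.5731 8.5521 19.6699] k=[0 2 2 1 4 3 9 22]
t=15: x=[0.1045 1.8350 1.9218 1.2266 3.8577 3.5098 9.7368 21.5219] k=[2 0 0 3 6 3 10 23]
t=16: x=[1.8023 0.1066 0.1629 3.0150 5.7759 3.6799 10.6930 22.4657] k=[2 0 0 3 6 4 12 24]
t=17: x=[1.8023 0.1066 0.1629 3.0150 5.8317 4.7084 12.5924 23.4554] k=[2 2 0 2 7 3 15 25]
t=18: x=[1.9076 1.8350 0.2172 2.1763 6.6212 4.0197 15.2467 24.4899] k=[1 4 0 2 8 3 13 23]
t=19: x=[1.1093 3.5175 0.3258 2.2315 7.5206 3.9631 13.3713 22.6209] k=[1 6 1 4 10 2 14 25]
t=20: x=[1.2143 5.3153 1.4225 4.1848 9.3702 3.2159 14.3111 24.4388] k=[2 6 1 3 8 5 13 23]
t=21: x=[2.1184 5.3693 1.3681 3.1807 7.6872 5.7898 13.4809 22.6209] k=[0 4 3 1 10 8 12 25]

0.3150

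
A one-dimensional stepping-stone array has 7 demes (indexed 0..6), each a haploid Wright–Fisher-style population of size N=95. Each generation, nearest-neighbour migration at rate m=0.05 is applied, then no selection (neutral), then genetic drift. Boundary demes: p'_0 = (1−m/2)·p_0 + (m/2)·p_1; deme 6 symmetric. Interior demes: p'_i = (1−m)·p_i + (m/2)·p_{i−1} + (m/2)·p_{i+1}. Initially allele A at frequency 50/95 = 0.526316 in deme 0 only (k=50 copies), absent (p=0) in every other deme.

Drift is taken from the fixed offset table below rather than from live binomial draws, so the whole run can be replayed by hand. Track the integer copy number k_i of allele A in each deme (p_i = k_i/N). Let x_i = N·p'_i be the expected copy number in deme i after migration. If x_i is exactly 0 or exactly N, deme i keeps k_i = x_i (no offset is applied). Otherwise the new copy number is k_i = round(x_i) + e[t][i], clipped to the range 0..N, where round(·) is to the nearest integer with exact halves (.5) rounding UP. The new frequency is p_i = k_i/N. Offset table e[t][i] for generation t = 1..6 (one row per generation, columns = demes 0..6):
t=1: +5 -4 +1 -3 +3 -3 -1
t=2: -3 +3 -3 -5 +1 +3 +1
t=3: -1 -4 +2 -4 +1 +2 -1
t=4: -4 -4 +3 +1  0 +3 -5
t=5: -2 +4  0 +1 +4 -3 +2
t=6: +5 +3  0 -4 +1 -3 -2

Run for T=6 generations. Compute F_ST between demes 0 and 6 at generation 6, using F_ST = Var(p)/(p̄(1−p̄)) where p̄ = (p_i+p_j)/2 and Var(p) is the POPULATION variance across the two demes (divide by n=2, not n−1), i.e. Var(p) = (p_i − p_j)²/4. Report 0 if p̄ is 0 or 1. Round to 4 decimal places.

t=0: k=[50 0 0 0 0 0 0]
t=1: x=[48.7500 1.2500 0.0000 0.0000 0.0000 0.0000 0.0000] k=[54 0 0 0 0 0 0]
t=2: x=[52.6500 1.3500 0.0000 0.0000 0.0000 0.0000 0.0000] k=[50 4 0 0 0 0 0]
t=3: x=[48.8500 5.0500 0.1000 0.0000 0.0000 0.0000 0.0000] k=[48 1 2 0 0 0 0]
t=4: x=[46.8250 2.2000 1.9250 0.0500 0.0000 0.0000 0.0000] k=[43 0 5 1 0 0 0]
t=5: x=[41.9250 1.2000 4.7750 1.0750 0.0250 0.0000 0.0000] k=[40 5 5 2 4 0 0]
t=6: x=[39.1250 5.8750 4.9250 2.1250 3.8500 0.1000 0.0000] k=[44 9 5 0 5 0 0]

0.3014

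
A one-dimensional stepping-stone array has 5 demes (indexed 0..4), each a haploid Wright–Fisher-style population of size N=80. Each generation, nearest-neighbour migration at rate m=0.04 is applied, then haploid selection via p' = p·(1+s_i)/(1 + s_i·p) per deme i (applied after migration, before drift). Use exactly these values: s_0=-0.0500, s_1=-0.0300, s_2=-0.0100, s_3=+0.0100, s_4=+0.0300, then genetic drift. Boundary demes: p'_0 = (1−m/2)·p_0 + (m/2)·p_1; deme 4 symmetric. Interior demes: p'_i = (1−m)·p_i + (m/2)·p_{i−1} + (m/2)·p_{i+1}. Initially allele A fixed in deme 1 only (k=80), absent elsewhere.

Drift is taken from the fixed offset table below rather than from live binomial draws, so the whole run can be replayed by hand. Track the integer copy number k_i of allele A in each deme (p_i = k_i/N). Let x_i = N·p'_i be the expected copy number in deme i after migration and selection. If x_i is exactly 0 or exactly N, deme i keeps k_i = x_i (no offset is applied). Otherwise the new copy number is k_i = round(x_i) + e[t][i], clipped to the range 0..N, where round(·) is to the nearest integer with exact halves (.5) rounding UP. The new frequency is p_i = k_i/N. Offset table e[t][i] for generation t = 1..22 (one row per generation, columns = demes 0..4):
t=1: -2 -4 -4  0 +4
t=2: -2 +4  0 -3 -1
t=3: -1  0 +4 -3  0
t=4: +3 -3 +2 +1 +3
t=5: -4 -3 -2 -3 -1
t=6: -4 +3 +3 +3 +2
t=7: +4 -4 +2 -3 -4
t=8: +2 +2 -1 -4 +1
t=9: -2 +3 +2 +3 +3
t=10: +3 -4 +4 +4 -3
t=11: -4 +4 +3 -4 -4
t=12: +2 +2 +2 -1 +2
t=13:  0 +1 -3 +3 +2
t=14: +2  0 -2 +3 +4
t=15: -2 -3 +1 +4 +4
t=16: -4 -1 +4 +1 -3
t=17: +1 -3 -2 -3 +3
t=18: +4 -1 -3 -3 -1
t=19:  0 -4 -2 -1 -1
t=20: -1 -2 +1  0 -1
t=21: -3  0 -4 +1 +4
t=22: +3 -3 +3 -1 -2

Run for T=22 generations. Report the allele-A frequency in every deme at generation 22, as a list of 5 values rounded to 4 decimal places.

t=0: k=[0 80 0 0 0]
t=1: x=[1.5215 76.7051 1.5843 0.0000 0.0000] k=[0 73 0 0 0]
t=2: x=[1.3883 69.8123 1.4457 0.0000 0.0000] k=[0 74 1 0 0]
t=3: x=[1.4073 70.8152 2.4163 0.0202 0.0000] k=[0 71 6 0 0]
t=4: x=[1.3502 67.9720 7.1146 0.1212 0.0000] k=[4 65 9 1 0]
t=5: x=[4.9752 62.2427 9.8727 1.1512 0.0206] k=[1 59 8 0 0]
t=6: x=[2.0548 56.3153 8.7811 0.1616 0.0000] k=[0 59 12 3 0]
t=7: x=[1.1218 56.3761 12.6526 3.1500 0.0618] k=[5 52 15 0 0]
t=8: x=[5.6640 49.7492 15.3152 0.3030 0.0000] k=[8 52 14 0 0]
t=9: x=[8.4831 49.7895 14.3612 0.2828 0.0000] k=[6 53 16 3 0]
t=10: x=[6.6217 50.7572 16.3489 3.2307 0.0618] k=[10 47 20 7 0]
t=11: x=[10.2720 45.1220 20.1282 7.1848 0.1442] k=[6 49 23 3 0]
t=12: x=[6.5451 47.0313 22.9551 3.3720 0.0618] k=[9 49 25 2 2]
t=13: x=[9.3674 47.1318 24.8475 2.4838 2.0585] k=[9 48 22 5 4]
t=14: x=[9.3481 46.1064 22.0192 5.3696 4.1344] k=[11 46 20 8 8]
t=15: x=[11.1969 44.1785 20.1282 8.3138 8.2154] k=[9 41 21 12 12]
t=16: x=[9.2135 39.3509 21.0637 12.2831 12.3046] k=[5 38 25 13 9]
t=17: x=[5.3961 36.4748 24.8475 13.2698 9.3207] k=[6 33 23 10 12]
t=18: x=[6.2385 31.6754 22.7759 10.3896 12.2638] k=[10 31 20 7 11]
t=19: x=[9.9639 29.7883 19.8098 7.4066 11.2017] k=[10 26 18 6 10]
t=20: x=[9.8676 24.9936 17.7806 6.3782 10.1797] k=[9 23 19 6 9]
t=21: x=[8.8674 22.1488 18.6757 6.3782 9.1774] k=[6 22 15 7 13]
t=22: x=[6.0278 21.0639 14.8580 7.3461 13.2026] k=[9 18 18 6 11]

[0.1125, 0.2250, 0.2250, 0.0750, 0.1375]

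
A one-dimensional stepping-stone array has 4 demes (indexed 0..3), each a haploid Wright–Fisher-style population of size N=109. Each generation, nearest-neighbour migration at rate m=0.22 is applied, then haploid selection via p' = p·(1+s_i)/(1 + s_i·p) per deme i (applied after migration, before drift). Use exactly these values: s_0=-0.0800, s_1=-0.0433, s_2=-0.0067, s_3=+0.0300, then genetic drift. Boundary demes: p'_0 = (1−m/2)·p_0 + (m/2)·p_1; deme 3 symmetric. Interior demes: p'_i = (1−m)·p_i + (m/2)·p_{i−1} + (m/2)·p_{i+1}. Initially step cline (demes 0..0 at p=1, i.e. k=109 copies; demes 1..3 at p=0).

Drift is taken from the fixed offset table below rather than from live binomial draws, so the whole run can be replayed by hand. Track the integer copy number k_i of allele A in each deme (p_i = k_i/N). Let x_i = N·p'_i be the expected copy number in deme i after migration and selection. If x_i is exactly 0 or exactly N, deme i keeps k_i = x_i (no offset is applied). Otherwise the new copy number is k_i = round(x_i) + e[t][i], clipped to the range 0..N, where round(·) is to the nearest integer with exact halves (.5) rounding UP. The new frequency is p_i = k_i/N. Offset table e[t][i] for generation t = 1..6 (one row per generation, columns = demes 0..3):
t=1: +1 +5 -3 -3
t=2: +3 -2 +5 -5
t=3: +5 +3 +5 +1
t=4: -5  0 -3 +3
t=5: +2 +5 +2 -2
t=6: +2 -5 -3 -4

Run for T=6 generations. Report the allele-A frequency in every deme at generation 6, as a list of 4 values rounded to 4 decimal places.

t=0: k=[109 0 0 0]
t=1: x=[96.0909 11.5257 0.0000 0.0000] k=[97 17 0 0]
t=2: x=[86.7603 23.1136 1.8577 0.0000] k=[90 21 7 0]
t=3: x=[80.6982 26.1598 7.7216 0.7929] k=[86 29 13 2]
t=4: x=[77.9107 32.4915 13.4704 3.3034] k=[73 32 10 6]
t=5: x=[66.3459 33.0616 11.9085 6.6215] k=[68 38 14 5]
t=6: x=[62.4915 37.5629 15.5601 6.1595] k=[64 33 13 2]

[0.5872, 0.3028, 0.1193, 0.0183]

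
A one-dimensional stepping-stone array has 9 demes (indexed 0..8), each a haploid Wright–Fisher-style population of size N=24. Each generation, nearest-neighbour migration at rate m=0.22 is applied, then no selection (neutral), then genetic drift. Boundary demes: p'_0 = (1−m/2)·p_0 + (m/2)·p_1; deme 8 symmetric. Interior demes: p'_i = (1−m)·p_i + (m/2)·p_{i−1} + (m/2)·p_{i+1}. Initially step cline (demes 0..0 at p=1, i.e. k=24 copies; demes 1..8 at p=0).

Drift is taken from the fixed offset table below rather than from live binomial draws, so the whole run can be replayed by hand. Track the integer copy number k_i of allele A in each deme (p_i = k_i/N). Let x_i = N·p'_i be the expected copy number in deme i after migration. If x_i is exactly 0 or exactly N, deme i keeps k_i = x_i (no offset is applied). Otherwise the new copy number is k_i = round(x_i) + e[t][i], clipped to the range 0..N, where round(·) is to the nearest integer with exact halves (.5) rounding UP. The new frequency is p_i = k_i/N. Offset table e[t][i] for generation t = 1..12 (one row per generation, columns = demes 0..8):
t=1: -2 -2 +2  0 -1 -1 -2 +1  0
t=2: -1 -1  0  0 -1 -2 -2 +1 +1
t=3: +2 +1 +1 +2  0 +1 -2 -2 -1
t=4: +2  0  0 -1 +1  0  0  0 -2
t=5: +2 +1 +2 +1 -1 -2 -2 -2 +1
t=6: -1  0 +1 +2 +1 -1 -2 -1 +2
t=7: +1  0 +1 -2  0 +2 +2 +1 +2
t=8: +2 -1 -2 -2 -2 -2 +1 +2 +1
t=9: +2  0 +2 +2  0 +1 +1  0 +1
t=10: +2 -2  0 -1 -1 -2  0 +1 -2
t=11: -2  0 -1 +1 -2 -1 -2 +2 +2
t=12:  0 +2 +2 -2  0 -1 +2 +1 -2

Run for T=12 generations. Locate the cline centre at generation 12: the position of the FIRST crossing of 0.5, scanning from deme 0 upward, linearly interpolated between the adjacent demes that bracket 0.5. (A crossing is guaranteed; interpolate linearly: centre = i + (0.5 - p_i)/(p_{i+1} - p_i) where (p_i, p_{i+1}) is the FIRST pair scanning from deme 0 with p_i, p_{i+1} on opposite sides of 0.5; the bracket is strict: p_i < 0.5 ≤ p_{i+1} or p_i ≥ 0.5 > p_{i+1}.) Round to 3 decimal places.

0.600

t=0: k=[24 0 0 0 0 0 0 0 0]
t=1: x=[21.3600 2.6400 0.0000 0.0000 0.0000 0.0000 0.0000 0.0000 0.0000] k=[19 1 0 0 0 0 0 0 0]
t=2: x=[17.0200 2.8700 0.1100 0.0000 0.0000 0.0000 0.0000 0.0000 0.0000] k=[16 2 0 0 0 0 0 0 0]
t=3: x=[14.4600 3.3200 0.2200 0.0000 0.0000 0.0000 0.0000 0.0000 0.0000] k=[16 4 1 0 0 0 0 0 0]
t=4: x=[14.6800 4.9900 1.2200 0.1100 0.0000 0.0000 0.0000 0.0000 0.0000] k=[17 5 1 0 0 0 0 0 0]
t=5: x=[15.6800 5.8800 1.3300 0.1100 0.0000 0.0000 0.0000 0.0000 0.0000] k=[18 7 3 1 0 0 0 0 0]
t=6: x=[16.7900 7.7700 3.2200 1.1100 0.1100 0.0000 0.0000 0.0000 0.0000] k=[16 8 4 3 1 0 0 0 0]
t=7: x=[15.1200 8.4400 4.3300 2.8900 1.1100 0.1100 0.0000 0.0000 0.0000] k=[16 8 5 1 1 2 0 0 0]
t=8: x=[15.1200 8.5500 4.8900 1.4400 1.1100 1.6700 0.2200 0.0000 0.0000] k=[17 8 3 0 0 0 1 0 0]
t=9: x=[16.0100 8.4400 3.2200 0.3300 0.0000 0.1100 0.7800 0.1100 0.0000] k=[18 8 5 2 0 1 2 0 0]
t=10: x=[16.9000 8.7700 5.0000 2.1100 0.3300 1.0000 1.6700 0.2200 0.0000] k=[19 7 5 1 0 0 2 1 0]
t=11: x=[17.6800 8.1000 4.7800 1.3300 0.1100 0.2200 1.6700 1.0000 0.1100] k=[16 8 4 2 0 0 0 3 2]
t=12: x=[15.1200 8.4400 4.2200 2.0000 0.2200 0.0000 0.3300 2.5600 2.1100] k=[15 10 6 0 0 0 2 4 0]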